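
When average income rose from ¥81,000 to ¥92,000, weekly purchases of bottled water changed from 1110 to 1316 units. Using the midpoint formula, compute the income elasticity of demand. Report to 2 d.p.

1.34

ΔQ = 206, ΔI = 11000. Midpoints: Ī = 86,500, Q̄ = 1213.0.
ε_I = (ΔQ/ΔI)(Ī/Q̄) = (206/11000)(86500/1213.0).
ε_I > 0, so the good is normal.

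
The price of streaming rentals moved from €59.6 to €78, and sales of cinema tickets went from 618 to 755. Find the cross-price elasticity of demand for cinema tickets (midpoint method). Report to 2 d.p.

0.75

ΔQ_x = 755 − 618 = 137; ΔP_y = 78 − 59.6 = 18.4.
Midpoints: P̄_y = 68.80, Q̄_x = 686.5.
ε_xy = (ΔQ_x/ΔP_y)(P̄_y/Q̄_x) = (137/18.4)(68.80/686.5).
ε_xy > 0, so the goods are substitutes.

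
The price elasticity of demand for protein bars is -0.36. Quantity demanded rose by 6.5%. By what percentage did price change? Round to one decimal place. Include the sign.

-18.1%

%ΔP ≈ %ΔQ / ε = (6.5%)/(-0.36) = -18.06%.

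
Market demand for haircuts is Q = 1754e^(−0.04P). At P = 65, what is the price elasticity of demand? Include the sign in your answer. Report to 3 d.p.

At P = 65, Q = 130.276.
dQ/dP = −0.04·1754e^(−0.04P) = −0.04Q = -5.211.
ε = (dQ/dP)(P/Q) = (-5.211)(65/130.276).
|ε| > 1, so demand is elastic at this price.

-2.600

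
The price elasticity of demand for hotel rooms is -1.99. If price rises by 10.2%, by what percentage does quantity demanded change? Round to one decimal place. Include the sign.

-20.3%

%ΔQ ≈ ε × %ΔP = (-1.99)(10.2%) = -20.30%.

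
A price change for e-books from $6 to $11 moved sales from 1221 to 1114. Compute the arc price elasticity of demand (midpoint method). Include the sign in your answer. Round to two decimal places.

ΔQ = 1114 − 1221 = -107; ΔP = 11 − 6 = 5.
Midpoints: P̄ = 8.50, Q̄ = 1167.5.
ε = (ΔQ/ΔP)(P̄/Q̄) = (-107/5)(8.50/1167.5).

-0.16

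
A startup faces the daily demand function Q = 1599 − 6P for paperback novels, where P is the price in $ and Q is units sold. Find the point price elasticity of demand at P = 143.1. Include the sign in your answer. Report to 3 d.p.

-1.160

At P = 143.1, Q = 740.400.
dQ/dP = −6.
ε = (dQ/dP)(P/Q) = (-6)(143.1/740.400).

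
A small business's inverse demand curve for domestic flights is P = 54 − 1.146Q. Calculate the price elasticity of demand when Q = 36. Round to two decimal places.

-0.31

At Q = 36, P = 54 − 1.146(36) = 12.74.
dP/dQ = −1.146, so dQ/dP = 1/(−1.146) = -0.873.
ε = (dQ/dP)(P/Q) = (-0.873)(12.74/36).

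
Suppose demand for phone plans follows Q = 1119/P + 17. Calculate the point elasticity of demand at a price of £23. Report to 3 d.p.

-0.741

At P = 23, Q = 65.652.
dQ/dP = −1119/P² = -2.115.
ε = (dQ/dP)(P/Q) = (-2.115)(23/65.652).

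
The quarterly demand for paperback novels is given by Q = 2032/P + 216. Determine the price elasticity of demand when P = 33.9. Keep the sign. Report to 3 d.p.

At P = 33.9, Q = 275.941.
dQ/dP = −2032/P² = -1.768.
ε = (dQ/dP)(P/Q) = (-1.768)(33.9/275.941).

-0.217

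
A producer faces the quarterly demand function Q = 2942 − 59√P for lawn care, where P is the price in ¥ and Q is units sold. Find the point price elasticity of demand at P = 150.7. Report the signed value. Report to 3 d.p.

At P = 150.7, Q = 2217.716.
dQ/dP = −59/(2√P) = -2.403.
ε = (dQ/dP)(P/Q) = (-2.403)(150.7/2217.716).
|ε| < 1, so demand is inelastic at this price.

-0.163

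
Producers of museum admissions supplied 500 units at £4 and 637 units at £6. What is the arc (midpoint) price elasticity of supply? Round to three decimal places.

0.602

ΔQ = 637 − 500 = 137; ΔP = 6 − 4 = 2.
Midpoints: P̄ = 5.00, Q̄ = 568.5.
ε_s = (ΔQ/ΔP)(P̄/Q̄) = (137/2)(5.00/568.5).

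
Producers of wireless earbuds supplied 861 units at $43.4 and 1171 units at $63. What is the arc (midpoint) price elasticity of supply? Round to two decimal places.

ΔQ = 1171 − 861 = 310; ΔP = 63 − 43.4 = 19.6.
Midpoints: P̄ = 53.20, Q̄ = 1016.0.
ε_s = (ΔQ/ΔP)(P̄/Q̄) = (310/19.6)(53.20/1016.0).

0.83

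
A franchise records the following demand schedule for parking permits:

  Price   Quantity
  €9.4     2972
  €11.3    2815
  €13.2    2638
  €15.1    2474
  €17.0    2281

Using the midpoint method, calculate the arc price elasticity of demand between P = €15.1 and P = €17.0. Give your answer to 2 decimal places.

-0.69

At P = 15.1, Q = 2474; at P = 17.0, Q = 2281.
ΔQ = -193, ΔP = 1.9. Midpoints: P̄ = 16.05, Q̄ = 2377.5.
ε = (ΔQ/ΔP)(P̄/Q̄) = (-193/1.9)(16.05/2377.5).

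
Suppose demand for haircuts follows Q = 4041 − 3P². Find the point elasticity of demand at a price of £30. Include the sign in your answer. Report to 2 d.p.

-4.03

At P = 30, Q = 1341.
dQ/dP = −6P = -180.
ε = (dQ/dP)(P/Q) = (-180)(30/1341).
|ε| > 1, so demand is elastic at this price.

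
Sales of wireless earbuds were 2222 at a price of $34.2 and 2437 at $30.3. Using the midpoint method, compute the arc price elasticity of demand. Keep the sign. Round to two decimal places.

-0.76

ΔQ = 2437 − 2222 = 215; ΔP = 30.3 − 34.2 = -3.9.
Midpoints: P̄ = 32.25, Q̄ = 2329.5.
ε = (ΔQ/ΔP)(P̄/Q̄) = (215/-3.9)(32.25/2329.5).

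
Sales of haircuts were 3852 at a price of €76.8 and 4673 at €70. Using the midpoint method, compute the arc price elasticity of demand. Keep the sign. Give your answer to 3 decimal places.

ΔQ = 4673 − 3852 = 821; ΔP = 70 − 76.8 = -6.8.
Midpoints: P̄ = 73.40, Q̄ = 4262.5.
ε = (ΔQ/ΔP)(P̄/Q̄) = (821/-6.8)(73.40/4262.5).

-2.079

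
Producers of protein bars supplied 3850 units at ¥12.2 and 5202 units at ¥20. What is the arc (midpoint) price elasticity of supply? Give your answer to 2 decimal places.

0.62

ΔQ = 5202 − 3850 = 1352; ΔP = 20 − 12.2 = 7.8.
Midpoints: P̄ = 16.10, Q̄ = 4526.0.
ε_s = (ΔQ/ΔP)(P̄/Q̄) = (1352/7.8)(16.10/4526.0).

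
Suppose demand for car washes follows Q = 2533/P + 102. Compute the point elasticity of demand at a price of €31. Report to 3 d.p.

At P = 31, Q = 183.710.
dQ/dP = −2533/P² = -2.636.
ε = (dQ/dP)(P/Q) = (-2.636)(31/183.710).

-0.445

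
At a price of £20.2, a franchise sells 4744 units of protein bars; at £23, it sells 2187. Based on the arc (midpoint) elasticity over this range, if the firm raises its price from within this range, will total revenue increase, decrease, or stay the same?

Arc ε = (-2557/2.8)(21.60/3465.5) ≈ -5.692.
|ε| = 5.69 > 1, so demand is elastic. A price rise therefore reduces total revenue.

decrease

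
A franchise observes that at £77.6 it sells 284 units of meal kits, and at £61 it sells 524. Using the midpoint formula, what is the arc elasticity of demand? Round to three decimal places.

-2.480

ΔQ = 524 − 284 = 240; ΔP = 61 − 77.6 = -16.6.
Midpoints: P̄ = 69.30, Q̄ = 404.0.
ε = (ΔQ/ΔP)(P̄/Q̄) = (240/-16.6)(69.30/404.0).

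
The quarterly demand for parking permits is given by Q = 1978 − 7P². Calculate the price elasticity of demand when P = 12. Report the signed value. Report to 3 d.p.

At P = 12, Q = 970.
dQ/dP = −14P = -168.
ε = (dQ/dP)(P/Q) = (-168)(12/970).

-2.078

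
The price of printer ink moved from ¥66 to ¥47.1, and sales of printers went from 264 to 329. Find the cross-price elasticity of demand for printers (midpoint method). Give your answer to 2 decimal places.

-0.66

ΔQ_x = 329 − 264 = 65; ΔP_y = 47.1 − 66 = -18.9.
Midpoints: P̄_y = 56.55, Q̄_x = 296.5.
ε_xy = (ΔQ_x/ΔP_y)(P̄_y/Q̄_x) = (65/-18.9)(56.55/296.5).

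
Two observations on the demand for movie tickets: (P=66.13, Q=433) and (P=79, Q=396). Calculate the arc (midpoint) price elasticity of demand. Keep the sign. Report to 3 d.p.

-0.503

ΔQ = 396 − 433 = -37; ΔP = 79 − 66.13 = 12.87.
Midpoints: P̄ = 72.56, Q̄ = 414.5.
ε = (ΔQ/ΔP)(P̄/Q̄) = (-37/12.87)(72.56/414.5).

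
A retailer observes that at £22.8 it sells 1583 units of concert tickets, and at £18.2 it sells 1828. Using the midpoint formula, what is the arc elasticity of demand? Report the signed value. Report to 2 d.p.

-0.64

ΔQ = 1828 − 1583 = 245; ΔP = 18.2 − 22.8 = -4.6.
Midpoints: P̄ = 20.50, Q̄ = 1705.5.
ε = (ΔQ/ΔP)(P̄/Q̄) = (245/-4.6)(20.50/1705.5).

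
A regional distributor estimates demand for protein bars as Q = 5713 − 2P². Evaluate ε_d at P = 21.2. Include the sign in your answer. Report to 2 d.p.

At P = 21.2, Q = 4814.120.
dQ/dP = −4P = -84.800.
ε = (dQ/dP)(P/Q) = (-84.800)(21.2/4814.120).

-0.37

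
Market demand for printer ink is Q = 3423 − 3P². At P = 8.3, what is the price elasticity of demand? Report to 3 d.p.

-0.129

At P = 8.3, Q = 3216.330.
dQ/dP = −6P = -49.800.
ε = (dQ/dP)(P/Q) = (-49.800)(8.3/3216.330).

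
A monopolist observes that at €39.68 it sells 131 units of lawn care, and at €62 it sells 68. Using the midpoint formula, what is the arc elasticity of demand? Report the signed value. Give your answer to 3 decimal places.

-1.442

ΔQ = 68 − 131 = -63; ΔP = 62 − 39.68 = 22.32.
Midpoints: P̄ = 50.84, Q̄ = 99.5.
ε = (ΔQ/ΔP)(P̄/Q̄) = (-63/22.32)(50.84/99.5).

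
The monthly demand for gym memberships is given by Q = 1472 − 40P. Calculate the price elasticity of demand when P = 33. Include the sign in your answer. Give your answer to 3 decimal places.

-8.684

At P = 33, Q = 152.
dQ/dP = −40.
ε = (dQ/dP)(P/Q) = (-40)(33/152).
|ε| > 1, so demand is elastic at this price.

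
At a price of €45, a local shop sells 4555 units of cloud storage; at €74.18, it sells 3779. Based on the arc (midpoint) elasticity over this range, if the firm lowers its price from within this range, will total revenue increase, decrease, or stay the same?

decrease

Arc ε = (-776/29.18)(59.59/4167.0) ≈ -0.380.
|ε| = 0.38 < 1, so demand is inelastic. A price cut therefore reduces total revenue.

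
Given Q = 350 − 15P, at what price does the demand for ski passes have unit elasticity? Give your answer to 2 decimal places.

For linear demand Q = a − bP, ε = −bP/(a − bP). |ε| = 1 when bP = a − bP, i.e. P = a/(2b).
P = 350/(2·15) = 350/30 = 11.6667.

11.67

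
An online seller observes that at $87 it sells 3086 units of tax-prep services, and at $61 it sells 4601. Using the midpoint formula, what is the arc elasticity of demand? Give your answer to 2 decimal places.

ΔQ = 4601 − 3086 = 1515; ΔP = 61 − 87 = -26.
Midpoints: P̄ = 74.00, Q̄ = 3843.5.
ε = (ΔQ/ΔP)(P̄/Q̄) = (1515/-26)(74.00/3843.5).

-1.12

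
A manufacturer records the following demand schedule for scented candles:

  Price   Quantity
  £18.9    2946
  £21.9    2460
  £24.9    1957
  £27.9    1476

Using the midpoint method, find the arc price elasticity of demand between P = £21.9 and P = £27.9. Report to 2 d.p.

-2.08

At P = 21.9, Q = 2460; at P = 27.9, Q = 1476.
ΔQ = -984, ΔP = 6.0. Midpoints: P̄ = 24.90, Q̄ = 1968.0.
ε = (ΔQ/ΔP)(P̄/Q̄) = (-984/6.0)(24.90/1968.0).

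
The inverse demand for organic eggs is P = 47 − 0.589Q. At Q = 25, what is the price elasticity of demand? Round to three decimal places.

At Q = 25, P = 47 − 0.589(25) = 32.27.
dP/dQ = −0.589, so dQ/dP = 1/(−0.589) = -1.698.
ε = (dQ/dP)(P/Q) = (-1.698)(32.27/25).

-2.192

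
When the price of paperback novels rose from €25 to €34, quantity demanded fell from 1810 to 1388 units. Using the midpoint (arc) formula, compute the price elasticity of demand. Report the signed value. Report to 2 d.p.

-0.87

ΔQ = 1388 − 1810 = -422; ΔP = 34 − 25 = 9.
Midpoints: P̄ = 29.50, Q̄ = 1599.0.
ε = (ΔQ/ΔP)(P̄/Q̄) = (-422/9)(29.50/1599.0).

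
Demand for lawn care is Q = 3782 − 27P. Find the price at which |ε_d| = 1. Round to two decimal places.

For linear demand Q = a − bP, ε = −bP/(a − bP). |ε| = 1 when bP = a − bP, i.e. P = a/(2b).
P = 3782/(2·27) = 3782/54 = 70.0370.

70.04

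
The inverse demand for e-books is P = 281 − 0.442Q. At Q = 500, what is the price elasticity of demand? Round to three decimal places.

-0.271

At Q = 500, P = 281 − 0.442(500) = 60.00.
dP/dQ = −0.442, so dQ/dP = 1/(−0.442) = -2.262.
ε = (dQ/dP)(P/Q) = (-2.262)(60.00/500).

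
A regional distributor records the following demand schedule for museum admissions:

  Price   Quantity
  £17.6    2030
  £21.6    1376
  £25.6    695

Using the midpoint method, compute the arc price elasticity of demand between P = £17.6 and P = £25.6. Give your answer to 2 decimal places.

-2.65

At P = 17.6, Q = 2030; at P = 25.6, Q = 695.
ΔQ = -1335, ΔP = 8.0. Midpoints: P̄ = 21.60, Q̄ = 1362.5.
ε = (ΔQ/ΔP)(P̄/Q̄) = (-1335/8.0)(21.60/1362.5).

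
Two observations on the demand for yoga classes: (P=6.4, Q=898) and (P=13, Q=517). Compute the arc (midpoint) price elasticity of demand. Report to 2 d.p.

ΔQ = 517 − 898 = -381; ΔP = 13 − 6.4 = 6.6.
Midpoints: P̄ = 9.70, Q̄ = 707.5.
ε = (ΔQ/ΔP)(P̄/Q̄) = (-381/6.6)(9.70/707.5).

-0.79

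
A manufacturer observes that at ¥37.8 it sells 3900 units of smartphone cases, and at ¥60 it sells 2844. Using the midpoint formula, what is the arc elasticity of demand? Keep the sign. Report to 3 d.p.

ΔQ = 2844 − 3900 = -1056; ΔP = 60 − 37.8 = 22.2.
Midpoints: P̄ = 48.90, Q̄ = 3372.0.
ε = (ΔQ/ΔP)(P̄/Q̄) = (-1056/22.2)(48.90/3372.0).

-0.690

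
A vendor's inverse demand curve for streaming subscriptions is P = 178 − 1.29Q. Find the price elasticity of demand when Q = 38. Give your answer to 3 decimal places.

At Q = 38, P = 178 − 1.29(38) = 128.98.
dP/dQ = −1.29, so dQ/dP = 1/(−1.29) = -0.775.
ε = (dQ/dP)(P/Q) = (-0.775)(128.98/38).

-2.631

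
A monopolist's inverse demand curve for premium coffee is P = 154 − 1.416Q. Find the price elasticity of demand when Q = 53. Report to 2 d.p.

-1.05

At Q = 53, P = 154 − 1.416(53) = 78.95.
dP/dQ = −1.416, so dQ/dP = 1/(−1.416) = -0.706.
ε = (dQ/dP)(P/Q) = (-0.706)(78.95/53).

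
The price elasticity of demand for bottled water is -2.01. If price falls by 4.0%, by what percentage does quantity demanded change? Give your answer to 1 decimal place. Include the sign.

%ΔQ ≈ ε × %ΔP = (-2.01)(-4.0%) = 8.04%.

8.0%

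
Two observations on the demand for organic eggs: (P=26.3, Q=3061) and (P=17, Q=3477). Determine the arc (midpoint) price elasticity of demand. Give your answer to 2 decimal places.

-0.30

ΔQ = 3477 − 3061 = 416; ΔP = 17 − 26.3 = -9.3.
Midpoints: P̄ = 21.65, Q̄ = 3269.0.
ε = (ΔQ/ΔP)(P̄/Q̄) = (416/-9.3)(21.65/3269.0).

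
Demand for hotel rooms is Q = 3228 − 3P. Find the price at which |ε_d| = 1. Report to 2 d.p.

For linear demand Q = a − bP, ε = −bP/(a − bP). |ε| = 1 when bP = a − bP, i.e. P = a/(2b).
P = 3228/(2·3) = 3228/6 = 538.0000.

538.00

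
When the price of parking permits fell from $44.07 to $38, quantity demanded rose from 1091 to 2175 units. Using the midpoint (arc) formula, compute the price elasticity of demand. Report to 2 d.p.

ΔQ = 2175 − 1091 = 1084; ΔP = 38 − 44.07 = -6.07.
Midpoints: P̄ = 41.03, Q̄ = 1633.0.
ε = (ΔQ/ΔP)(P̄/Q̄) = (1084/-6.07)(41.03/1633.0).

-4.49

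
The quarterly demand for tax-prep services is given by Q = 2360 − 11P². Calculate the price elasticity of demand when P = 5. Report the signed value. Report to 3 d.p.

At P = 5, Q = 2085.
dQ/dP = −22P = -110.
ε = (dQ/dP)(P/Q) = (-110)(5/2085).
|ε| < 1, so demand is inelastic at this price.

-0.264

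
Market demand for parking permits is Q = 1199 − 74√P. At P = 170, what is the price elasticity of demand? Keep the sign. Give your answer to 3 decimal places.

At P = 170, Q = 234.158.
dQ/dP = −74/(2√P) = -2.838.
ε = (dQ/dP)(P/Q) = (-2.838)(170/234.158).

-2.060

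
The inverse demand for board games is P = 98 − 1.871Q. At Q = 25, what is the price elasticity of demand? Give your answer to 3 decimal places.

-1.095

At Q = 25, P = 98 − 1.871(25) = 51.23.
dP/dQ = −1.871, so dQ/dP = 1/(−1.871) = -0.534.
ε = (dQ/dP)(P/Q) = (-0.534)(51.23/25).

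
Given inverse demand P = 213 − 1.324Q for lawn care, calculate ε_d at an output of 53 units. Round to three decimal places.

-2.035

At Q = 53, P = 213 − 1.324(53) = 142.83.
dP/dQ = −1.324, so dQ/dP = 1/(−1.324) = -0.755.
ε = (dQ/dP)(P/Q) = (-0.755)(142.83/53).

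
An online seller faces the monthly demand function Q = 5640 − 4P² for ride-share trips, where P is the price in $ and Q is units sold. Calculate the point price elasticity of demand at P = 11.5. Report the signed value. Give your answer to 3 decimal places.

At P = 11.5, Q = 5111.
dQ/dP = −8P = -92.
ε = (dQ/dP)(P/Q) = (-92)(11.5/5111).

-0.207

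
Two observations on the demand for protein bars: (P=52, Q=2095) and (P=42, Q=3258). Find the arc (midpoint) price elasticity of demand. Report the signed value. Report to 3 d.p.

ΔQ = 3258 − 2095 = 1163; ΔP = 42 − 52 = -10.
Midpoints: P̄ = 47.00, Q̄ = 2676.5.
ε = (ΔQ/ΔP)(P̄/Q̄) = (1163/-10)(47.00/2676.5).

-2.042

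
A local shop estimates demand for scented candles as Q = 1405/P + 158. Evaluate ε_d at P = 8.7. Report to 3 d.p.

-0.505

At P = 8.7, Q = 319.494.
dQ/dP = −1405/P² = -18.563.
ε = (dQ/dP)(P/Q) = (-18.563)(8.7/319.494).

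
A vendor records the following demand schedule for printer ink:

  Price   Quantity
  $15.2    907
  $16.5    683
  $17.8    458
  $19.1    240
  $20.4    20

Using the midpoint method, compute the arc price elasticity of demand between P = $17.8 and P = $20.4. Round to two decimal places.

At P = 17.8, Q = 458; at P = 20.4, Q = 20.
ΔQ = -438, ΔP = 2.6. Midpoints: P̄ = 19.10, Q̄ = 239.0.
ε = (ΔQ/ΔP)(P̄/Q̄) = (-438/2.6)(19.10/239.0).

-13.46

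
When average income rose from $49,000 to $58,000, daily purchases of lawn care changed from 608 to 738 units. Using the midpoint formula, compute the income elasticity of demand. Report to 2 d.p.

ΔQ = 130, ΔI = 9000. Midpoints: Ī = 53,500, Q̄ = 673.0.
ε_I = (ΔQ/ΔI)(Ī/Q̄) = (130/9000)(53500/673.0).

1.15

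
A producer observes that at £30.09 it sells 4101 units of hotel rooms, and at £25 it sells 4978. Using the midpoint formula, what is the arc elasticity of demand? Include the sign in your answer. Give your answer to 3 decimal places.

-1.045

ΔQ = 4978 − 4101 = 877; ΔP = 25 − 30.09 = -5.09.
Midpoints: P̄ = 27.55, Q̄ = 4539.5.
ε = (ΔQ/ΔP)(P̄/Q̄) = (877/-5.09)(27.55/4539.5).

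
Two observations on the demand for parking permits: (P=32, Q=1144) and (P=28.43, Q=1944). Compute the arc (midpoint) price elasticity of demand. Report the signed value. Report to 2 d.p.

-4.39

ΔQ = 1944 − 1144 = 800; ΔP = 28.43 − 32 = -3.57.
Midpoints: P̄ = 30.21, Q̄ = 1544.0.
ε = (ΔQ/ΔP)(P̄/Q̄) = (800/-3.57)(30.21/1544.0).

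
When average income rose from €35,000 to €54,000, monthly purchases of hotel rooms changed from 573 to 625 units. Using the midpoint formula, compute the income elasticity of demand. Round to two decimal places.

ΔQ = 52, ΔI = 19000. Midpoints: Ī = 44,500, Q̄ = 599.0.
ε_I = (ΔQ/ΔI)(Ī/Q̄) = (52/19000)(44500/599.0).
ε_I > 0, so the good is normal.

0.20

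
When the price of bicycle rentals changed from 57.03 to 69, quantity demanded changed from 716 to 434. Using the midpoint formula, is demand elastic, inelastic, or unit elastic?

elastic

Arc ε ≈ -2.582.
|ε| = 2.58 > 1.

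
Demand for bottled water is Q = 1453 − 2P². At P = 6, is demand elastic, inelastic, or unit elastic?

Q = 1381, dQ/dP = -24.
ε = (dQ/dP)(P/Q) ≈ -0.104.
|ε| = 0.10 < 1.

inelastic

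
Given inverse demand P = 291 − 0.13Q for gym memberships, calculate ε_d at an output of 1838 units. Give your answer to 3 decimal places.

At Q = 1838, P = 291 − 0.13(1838) = 52.06.
dP/dQ = −0.13, so dQ/dP = 1/(−0.13) = -7.692.
ε = (dQ/dP)(P/Q) = (-7.692)(52.06/1838).

-0.218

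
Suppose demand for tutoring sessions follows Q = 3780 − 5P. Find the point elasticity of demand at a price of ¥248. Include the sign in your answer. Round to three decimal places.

-0.488

At P = 248, Q = 2540.
dQ/dP = −5.
ε = (dQ/dP)(P/Q) = (-5)(248/2540).
|ε| < 1, so demand is inelastic at this price.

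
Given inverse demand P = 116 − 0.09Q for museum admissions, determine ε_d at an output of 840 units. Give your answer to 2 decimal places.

-0.53

At Q = 840, P = 116 − 0.09(840) = 40.40.
dP/dQ = −0.09, so dQ/dP = 1/(−0.09) = -11.111.
ε = (dQ/dP)(P/Q) = (-11.111)(40.40/840).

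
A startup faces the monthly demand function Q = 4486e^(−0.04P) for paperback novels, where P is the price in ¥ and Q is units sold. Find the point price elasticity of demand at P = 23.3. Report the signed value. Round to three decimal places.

At P = 23.3, Q = 1766.432.
dQ/dP = −0.04·4486e^(−0.04P) = −0.04Q = -70.657.
ε = (dQ/dP)(P/Q) = (-70.657)(23.3/1766.432).
|ε| < 1, so demand is inelastic at this price.

-0.932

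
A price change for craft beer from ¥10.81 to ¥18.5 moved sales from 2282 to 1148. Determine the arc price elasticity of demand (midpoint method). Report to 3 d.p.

-1.260

ΔQ = 1148 − 2282 = -1134; ΔP = 18.5 − 10.81 = 7.69.
Midpoints: P̄ = 14.66, Q̄ = 1715.0.
ε = (ΔQ/ΔP)(P̄/Q̄) = (-1134/7.69)(14.66/1715.0).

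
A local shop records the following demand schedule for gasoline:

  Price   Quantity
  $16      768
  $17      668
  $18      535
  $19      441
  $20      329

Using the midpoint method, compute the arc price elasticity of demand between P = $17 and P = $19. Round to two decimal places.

-3.68

At P = 17, Q = 668; at P = 19, Q = 441.
ΔQ = -227, ΔP = 2. Midpoints: P̄ = 18.00, Q̄ = 554.5.
ε = (ΔQ/ΔP)(P̄/Q̄) = (-227/2)(18.00/554.5).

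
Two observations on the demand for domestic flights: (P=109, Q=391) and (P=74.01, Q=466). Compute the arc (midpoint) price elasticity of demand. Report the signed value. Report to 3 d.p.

ΔQ = 466 − 391 = 75; ΔP = 74.01 − 109 = -34.99.
Midpoints: P̄ = 91.50, Q̄ = 428.5.
ε = (ΔQ/ΔP)(P̄/Q̄) = (75/-34.99)(91.50/428.5).

-0.458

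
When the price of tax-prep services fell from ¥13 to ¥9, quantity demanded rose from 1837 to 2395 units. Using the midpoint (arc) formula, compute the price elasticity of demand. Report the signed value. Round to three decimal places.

-0.725

ΔQ = 2395 − 1837 = 558; ΔP = 9 − 13 = -4.
Midpoints: P̄ = 11.00, Q̄ = 2116.0.
ε = (ΔQ/ΔP)(P̄/Q̄) = (558/-4)(11.00/2116.0).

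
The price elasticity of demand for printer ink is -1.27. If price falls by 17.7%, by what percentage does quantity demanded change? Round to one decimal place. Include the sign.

%ΔQ ≈ ε × %ΔP = (-1.27)(-17.7%) = 22.48%.

22.5%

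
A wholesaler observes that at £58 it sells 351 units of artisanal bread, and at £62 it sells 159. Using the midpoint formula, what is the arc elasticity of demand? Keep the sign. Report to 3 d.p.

ΔQ = 159 − 351 = -192; ΔP = 62 − 58 = 4.
Midpoints: P̄ = 60.00, Q̄ = 255.0.
ε = (ΔQ/ΔP)(P̄/Q̄) = (-192/4)(60.00/255.0).

-11.294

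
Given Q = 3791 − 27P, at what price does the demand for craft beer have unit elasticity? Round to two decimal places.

70.20

For linear demand Q = a − bP, ε = −bP/(a − bP). |ε| = 1 when bP = a − bP, i.e. P = a/(2b).
P = 3791/(2·27) = 3791/54 = 70.2037.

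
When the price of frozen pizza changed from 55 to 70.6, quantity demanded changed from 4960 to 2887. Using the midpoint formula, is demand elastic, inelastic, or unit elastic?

elastic

Arc ε ≈ -2.127.
|ε| = 2.13 > 1.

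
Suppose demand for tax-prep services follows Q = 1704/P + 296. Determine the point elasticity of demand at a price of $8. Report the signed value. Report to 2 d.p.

At P = 8, Q = 509.
dQ/dP = −1704/P² = -26.625.
ε = (dQ/dP)(P/Q) = (-26.625)(8/509).

-0.42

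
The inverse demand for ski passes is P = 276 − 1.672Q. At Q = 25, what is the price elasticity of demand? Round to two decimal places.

At Q = 25, P = 276 − 1.672(25) = 234.20.
dP/dQ = −1.672, so dQ/dP = 1/(−1.672) = -0.598.
ε = (dQ/dP)(P/Q) = (-0.598)(234.20/25).

-5.60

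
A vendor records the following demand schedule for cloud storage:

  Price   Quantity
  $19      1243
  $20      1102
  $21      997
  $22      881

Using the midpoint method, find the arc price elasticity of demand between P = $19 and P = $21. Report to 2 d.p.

At P = 19, Q = 1243; at P = 21, Q = 997.
ΔQ = -246, ΔP = 2. Midpoints: P̄ = 20.00, Q̄ = 1120.0.
ε = (ΔQ/ΔP)(P̄/Q̄) = (-246/2)(20.00/1120.0).

-2.20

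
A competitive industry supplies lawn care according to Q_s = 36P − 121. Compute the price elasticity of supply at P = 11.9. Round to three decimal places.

At P = 11.9, Q_s = 307.40.
dQ_s/dP = 36.
ε_s = (dQ_s/dP)(P/Q_s) = (36)(11.9/307.40).

1.394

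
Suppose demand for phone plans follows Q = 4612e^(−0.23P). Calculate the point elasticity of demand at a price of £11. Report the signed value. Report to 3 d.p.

At P = 11, Q = 367.387.
dQ/dP = −0.23·4612e^(−0.23P) = −0.23Q = -84.499.
ε = (dQ/dP)(P/Q) = (-84.499)(11/367.387).

-2.530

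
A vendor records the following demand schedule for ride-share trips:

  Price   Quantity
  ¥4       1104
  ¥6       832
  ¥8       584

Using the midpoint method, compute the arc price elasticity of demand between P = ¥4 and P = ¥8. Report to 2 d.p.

At P = 4, Q = 1104; at P = 8, Q = 584.
ΔQ = -520, ΔP = 4. Midpoints: P̄ = 6.00, Q̄ = 844.0.
ε = (ΔQ/ΔP)(P̄/Q̄) = (-520/4)(6.00/844.0).

-0.92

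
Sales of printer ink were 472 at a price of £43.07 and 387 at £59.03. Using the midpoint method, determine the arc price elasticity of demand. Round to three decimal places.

-0.633

ΔQ = 387 − 472 = -85; ΔP = 59.03 − 43.07 = 15.96.
Midpoints: P̄ = 51.05, Q̄ = 429.5.
ε = (ΔQ/ΔP)(P̄/Q̄) = (-85/15.96)(51.05/429.5).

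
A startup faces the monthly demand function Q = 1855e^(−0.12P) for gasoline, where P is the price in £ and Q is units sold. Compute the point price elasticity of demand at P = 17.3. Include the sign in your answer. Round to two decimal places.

At P = 17.3, Q = 232.674.
dQ/dP = −0.12·1855e^(−0.12P) = −0.12Q = -27.921.
ε = (dQ/dP)(P/Q) = (-27.921)(17.3/232.674).

-2.08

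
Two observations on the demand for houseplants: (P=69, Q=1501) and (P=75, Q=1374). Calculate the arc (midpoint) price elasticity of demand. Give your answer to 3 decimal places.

ΔQ = 1374 − 1501 = -127; ΔP = 75 − 69 = 6.
Midpoints: P̄ = 72.00, Q̄ = 1437.5.
ε = (ΔQ/ΔP)(P̄/Q̄) = (-127/6)(72.00/1437.5).

-1.060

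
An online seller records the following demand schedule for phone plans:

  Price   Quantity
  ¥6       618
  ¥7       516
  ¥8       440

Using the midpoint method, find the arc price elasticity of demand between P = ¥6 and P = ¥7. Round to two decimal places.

-1.17

At P = 6, Q = 618; at P = 7, Q = 516.
ΔQ = -102, ΔP = 1. Midpoints: P̄ = 6.50, Q̄ = 567.0.
ε = (ΔQ/ΔP)(P̄/Q̄) = (-102/1)(6.50/567.0).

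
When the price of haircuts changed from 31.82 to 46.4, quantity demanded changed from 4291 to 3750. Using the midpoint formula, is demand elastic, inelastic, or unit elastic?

Arc ε ≈ -0.361.
|ε| = 0.36 < 1.

inelastic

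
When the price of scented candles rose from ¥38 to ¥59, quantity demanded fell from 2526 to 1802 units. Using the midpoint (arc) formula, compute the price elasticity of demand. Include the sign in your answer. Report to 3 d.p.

ΔQ = 1802 − 2526 = -724; ΔP = 59 − 38 = 21.
Midpoints: P̄ = 48.50, Q̄ = 2164.0.
ε = (ΔQ/ΔP)(P̄/Q̄) = (-724/21)(48.50/2164.0).

-0.773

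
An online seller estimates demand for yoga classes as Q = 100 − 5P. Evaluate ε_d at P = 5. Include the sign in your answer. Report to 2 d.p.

-0.33

At P = 5, Q = 75.
dQ/dP = −5.
ε = (dQ/dP)(P/Q) = (-5)(5/75).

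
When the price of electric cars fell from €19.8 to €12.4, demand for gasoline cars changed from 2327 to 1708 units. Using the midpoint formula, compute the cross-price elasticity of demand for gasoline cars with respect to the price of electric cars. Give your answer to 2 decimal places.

ΔQ_x = 1708 − 2327 = -619; ΔP_y = 12.4 − 19.8 = -7.4.
Midpoints: P̄_y = 16.10, Q̄_x = 2017.5.
ε_xy = (ΔQ_x/ΔP_y)(P̄_y/Q̄_x) = (-619/-7.4)(16.10/2017.5).

0.67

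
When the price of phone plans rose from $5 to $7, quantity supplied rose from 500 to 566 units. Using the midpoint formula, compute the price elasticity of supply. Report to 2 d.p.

ΔQ = 566 − 500 = 66; ΔP = 7 − 5 = 2.
Midpoints: P̄ = 6.00, Q̄ = 533.0.
ε_s = (ΔQ/ΔP)(P̄/Q̄) = (66/2)(6.00/533.0).

0.37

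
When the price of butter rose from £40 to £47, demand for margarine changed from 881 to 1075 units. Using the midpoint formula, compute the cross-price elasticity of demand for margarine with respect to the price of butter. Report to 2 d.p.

1.23

ΔQ_x = 1075 − 881 = 194; ΔP_y = 47 − 40 = 7.
Midpoints: P̄_y = 43.50, Q̄_x = 978.0.
ε_xy = (ΔQ_x/ΔP_y)(P̄_y/Q̄_x) = (194/7)(43.50/978.0).
ε_xy > 0, so the goods are substitutes.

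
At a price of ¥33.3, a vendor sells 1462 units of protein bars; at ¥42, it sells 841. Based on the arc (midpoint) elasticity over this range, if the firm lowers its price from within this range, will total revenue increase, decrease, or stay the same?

increase

Arc ε = (-621/8.7)(37.65/1151.5) ≈ -2.334.
|ε| = 2.33 > 1, so demand is elastic. A price cut therefore raises total revenue.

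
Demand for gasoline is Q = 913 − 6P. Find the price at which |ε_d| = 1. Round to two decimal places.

For linear demand Q = a − bP, ε = −bP/(a − bP). |ε| = 1 when bP = a − bP, i.e. P = a/(2b).
P = 913/(2·6) = 913/12 = 76.0833.

76.08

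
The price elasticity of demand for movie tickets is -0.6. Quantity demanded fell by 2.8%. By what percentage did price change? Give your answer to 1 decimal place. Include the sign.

%ΔP ≈ %ΔQ / ε = (-2.8%)/(-0.6) = 4.67%.

4.7%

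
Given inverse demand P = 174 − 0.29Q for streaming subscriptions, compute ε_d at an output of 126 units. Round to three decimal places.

At Q = 126, P = 174 − 0.29(126) = 137.46.
dP/dQ = −0.29, so dQ/dP = 1/(−0.29) = -3.448.
ε = (dQ/dP)(P/Q) = (-3.448)(137.46/126).

-3.762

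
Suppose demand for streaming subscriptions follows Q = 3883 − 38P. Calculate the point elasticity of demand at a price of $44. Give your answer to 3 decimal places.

-0.756

At P = 44, Q = 2211.
dQ/dP = −38.
ε = (dQ/dP)(P/Q) = (-38)(44/2211).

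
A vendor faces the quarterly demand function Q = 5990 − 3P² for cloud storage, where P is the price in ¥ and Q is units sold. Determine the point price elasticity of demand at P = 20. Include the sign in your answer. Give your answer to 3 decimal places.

At P = 20, Q = 4790.
dQ/dP = −6P = -120.
ε = (dQ/dP)(P/Q) = (-120)(20/4790).

-0.501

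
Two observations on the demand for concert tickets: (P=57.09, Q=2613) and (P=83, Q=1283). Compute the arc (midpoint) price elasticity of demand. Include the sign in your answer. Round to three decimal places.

ΔQ = 1283 − 2613 = -1330; ΔP = 83 − 57.09 = 25.91.
Midpoints: P̄ = 70.05, Q̄ = 1948.0.
ε = (ΔQ/ΔP)(P̄/Q̄) = (-1330/25.91)(70.05/1948.0).

-1.846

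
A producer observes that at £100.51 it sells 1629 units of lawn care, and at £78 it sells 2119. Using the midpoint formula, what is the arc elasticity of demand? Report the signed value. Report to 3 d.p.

-1.037

ΔQ = 2119 − 1629 = 490; ΔP = 78 − 100.51 = -22.51.
Midpoints: P̄ = 89.25, Q̄ = 1874.0.
ε = (ΔQ/ΔP)(P̄/Q̄) = (490/-22.51)(89.25/1874.0).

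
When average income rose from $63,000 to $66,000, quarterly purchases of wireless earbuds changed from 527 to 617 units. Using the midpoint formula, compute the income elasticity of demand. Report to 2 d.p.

3.38

ΔQ = 90, ΔI = 3000. Midpoints: Ī = 64,500, Q̄ = 572.0.
ε_I = (ΔQ/ΔI)(Ī/Q̄) = (90/3000)(64500/572.0).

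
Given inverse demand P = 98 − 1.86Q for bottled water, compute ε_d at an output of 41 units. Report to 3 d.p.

At Q = 41, P = 98 − 1.86(41) = 21.74.
dP/dQ = −1.86, so dQ/dP = 1/(−1.86) = -0.538.
ε = (dQ/dP)(P/Q) = (-0.538)(21.74/41).

-0.285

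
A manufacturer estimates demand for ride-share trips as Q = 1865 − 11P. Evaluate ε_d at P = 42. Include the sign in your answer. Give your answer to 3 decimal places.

-0.329

At P = 42, Q = 1403.
dQ/dP = −11.
ε = (dQ/dP)(P/Q) = (-11)(42/1403).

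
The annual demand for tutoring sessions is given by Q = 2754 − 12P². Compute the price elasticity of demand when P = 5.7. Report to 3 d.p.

-0.330

At P = 5.7, Q = 2364.120.
dQ/dP = −24P = -136.800.
ε = (dQ/dP)(P/Q) = (-136.800)(5.7/2364.120).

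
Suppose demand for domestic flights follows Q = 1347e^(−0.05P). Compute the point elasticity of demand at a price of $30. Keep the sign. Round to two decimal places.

At P = 30, Q = 300.556.
dQ/dP = −0.05·1347e^(−0.05P) = −0.05Q = -15.028.
ε = (dQ/dP)(P/Q) = (-15.028)(30/300.556).
|ε| > 1, so demand is elastic at this price.

-1.50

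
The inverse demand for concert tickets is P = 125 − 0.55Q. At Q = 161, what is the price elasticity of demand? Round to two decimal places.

-0.41

At Q = 161, P = 125 − 0.55(161) = 36.45.
dP/dQ = −0.55, so dQ/dP = 1/(−0.55) = -1.818.
ε = (dQ/dP)(P/Q) = (-1.818)(36.45/161).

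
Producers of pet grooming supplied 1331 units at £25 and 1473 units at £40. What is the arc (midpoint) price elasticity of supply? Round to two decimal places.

ΔQ = 1473 − 1331 = 142; ΔP = 40 − 25 = 15.
Midpoints: P̄ = 32.50, Q̄ = 1402.0.
ε_s = (ΔQ/ΔP)(P̄/Q̄) = (142/15)(32.50/1402.0).

0.22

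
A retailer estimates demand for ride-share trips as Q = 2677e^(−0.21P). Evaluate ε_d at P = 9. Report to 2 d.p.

At P = 9, Q = 404.419.
dQ/dP = −0.21·2677e^(−0.21P) = −0.21Q = -84.928.
ε = (dQ/dP)(P/Q) = (-84.928)(9/404.419).
|ε| > 1, so demand is elastic at this price.

-1.89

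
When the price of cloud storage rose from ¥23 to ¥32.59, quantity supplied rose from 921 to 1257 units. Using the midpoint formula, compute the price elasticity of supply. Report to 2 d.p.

0.89

ΔQ = 1257 − 921 = 336; ΔP = 32.59 − 23 = 9.59.
Midpoints: P̄ = 27.80, Q̄ = 1089.0.
ε_s = (ΔQ/ΔP)(P̄/Q̄) = (336/9.59)(27.80/1089.0).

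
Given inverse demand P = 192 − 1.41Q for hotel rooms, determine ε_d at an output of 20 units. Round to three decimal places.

-5.809

At Q = 20, P = 192 − 1.41(20) = 163.80.
dP/dQ = −1.41, so dQ/dP = 1/(−1.41) = -0.709.
ε = (dQ/dP)(P/Q) = (-0.709)(163.80/20).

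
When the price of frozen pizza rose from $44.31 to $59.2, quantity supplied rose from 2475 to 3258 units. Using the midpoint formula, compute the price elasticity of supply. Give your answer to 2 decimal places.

0.95

ΔQ = 3258 − 2475 = 783; ΔP = 59.2 − 44.31 = 14.89.
Midpoints: P̄ = 51.76, Q̄ = 2866.5.
ε_s = (ΔQ/ΔP)(P̄/Q̄) = (783/14.89)(51.76/2866.5).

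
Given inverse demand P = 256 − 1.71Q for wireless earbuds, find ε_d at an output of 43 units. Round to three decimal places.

At Q = 43, P = 256 − 1.71(43) = 182.47.
dP/dQ = −1.71, so dQ/dP = 1/(−1.71) = -0.585.
ε = (dQ/dP)(P/Q) = (-0.585)(182.47/43).

-2.482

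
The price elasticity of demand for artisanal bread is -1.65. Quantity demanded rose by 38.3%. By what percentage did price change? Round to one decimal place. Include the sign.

%ΔP ≈ %ΔQ / ε = (38.3%)/(-1.65) = -23.21%.

-23.2%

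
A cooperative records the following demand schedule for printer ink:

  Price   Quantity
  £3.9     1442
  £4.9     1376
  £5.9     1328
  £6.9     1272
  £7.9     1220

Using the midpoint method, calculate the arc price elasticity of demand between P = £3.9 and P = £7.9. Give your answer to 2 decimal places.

-0.25

At P = 3.9, Q = 1442; at P = 7.9, Q = 1220.
ΔQ = -222, ΔP = 4.0. Midpoints: P̄ = 5.90, Q̄ = 1331.0.
ε = (ΔQ/ΔP)(P̄/Q̄) = (-222/4.0)(5.90/1331.0).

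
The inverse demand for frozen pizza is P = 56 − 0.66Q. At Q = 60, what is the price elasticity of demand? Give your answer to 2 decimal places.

-0.41

At Q = 60, P = 56 − 0.66(60) = 16.40.
dP/dQ = −0.66, so dQ/dP = 1/(−0.66) = -1.515.
ε = (dQ/dP)(P/Q) = (-1.515)(16.40/60).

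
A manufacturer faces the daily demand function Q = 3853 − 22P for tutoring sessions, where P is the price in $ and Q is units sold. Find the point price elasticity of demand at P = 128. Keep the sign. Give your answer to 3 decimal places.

-2.716

At P = 128, Q = 1037.
dQ/dP = −22.
ε = (dQ/dP)(P/Q) = (-22)(128/1037).
|ε| > 1, so demand is elastic at this price.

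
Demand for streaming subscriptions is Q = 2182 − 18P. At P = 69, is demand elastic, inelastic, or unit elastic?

elastic

Q = 940, dQ/dP = -18.
ε = (dQ/dP)(P/Q) ≈ -1.321.
|ε| = 1.32 > 1.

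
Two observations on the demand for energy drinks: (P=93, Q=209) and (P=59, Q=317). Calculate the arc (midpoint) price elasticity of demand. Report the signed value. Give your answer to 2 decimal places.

ΔQ = 317 − 209 = 108; ΔP = 59 − 93 = -34.
Midpoints: P̄ = 76.00, Q̄ = 263.0.
ε = (ΔQ/ΔP)(P̄/Q̄) = (108/-34)(76.00/263.0).

-0.92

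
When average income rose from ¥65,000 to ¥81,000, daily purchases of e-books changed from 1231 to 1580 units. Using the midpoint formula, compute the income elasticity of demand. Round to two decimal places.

ΔQ = 349, ΔI = 16000. Midpoints: Ī = 73,000, Q̄ = 1405.5.
ε_I = (ΔQ/ΔI)(Ī/Q̄) = (349/16000)(73000/1405.5).
ε_I > 0, so the good is normal.

1.13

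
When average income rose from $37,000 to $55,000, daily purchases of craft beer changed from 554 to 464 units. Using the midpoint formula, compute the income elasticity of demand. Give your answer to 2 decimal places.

ΔQ = -90, ΔI = 18000. Midpoints: Ī = 46,000, Q̄ = 509.0.
ε_I = (ΔQ/ΔI)(Ī/Q̄) = (-90/18000)(46000/509.0).

-0.45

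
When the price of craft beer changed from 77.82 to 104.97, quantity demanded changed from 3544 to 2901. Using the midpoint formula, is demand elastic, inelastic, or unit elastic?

Arc ε ≈ -0.672.
|ε| = 0.67 < 1.

inelastic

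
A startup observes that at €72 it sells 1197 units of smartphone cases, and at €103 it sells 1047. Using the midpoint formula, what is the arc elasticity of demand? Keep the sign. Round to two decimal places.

ΔQ = 1047 − 1197 = -150; ΔP = 103 − 72 = 31.
Midpoints: P̄ = 87.50, Q̄ = 1122.0.
ε = (ΔQ/ΔP)(P̄/Q̄) = (-150/31)(87.50/1122.0).

-0.38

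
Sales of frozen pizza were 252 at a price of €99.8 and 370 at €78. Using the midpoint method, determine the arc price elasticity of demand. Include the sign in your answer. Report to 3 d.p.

ΔQ = 370 − 252 = 118; ΔP = 78 − 99.8 = -21.8.
Midpoints: P̄ = 88.90, Q̄ = 311.0.
ε = (ΔQ/ΔP)(P̄/Q̄) = (118/-21.8)(88.90/311.0).

-1.547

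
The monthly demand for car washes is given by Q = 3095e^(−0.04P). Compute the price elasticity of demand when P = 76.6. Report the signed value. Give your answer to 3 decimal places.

-3.064

At P = 76.6, Q = 144.538.
dQ/dP = −0.04·3095e^(−0.04P) = −0.04Q = -5.782.
ε = (dQ/dP)(P/Q) = (-5.782)(76.6/144.538).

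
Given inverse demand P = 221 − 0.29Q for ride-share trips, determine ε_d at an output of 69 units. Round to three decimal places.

-10.044

At Q = 69, P = 221 − 0.29(69) = 200.99.
dP/dQ = −0.29, so dQ/dP = 1/(−0.29) = -3.448.
ε = (dQ/dP)(P/Q) = (-3.448)(200.99/69).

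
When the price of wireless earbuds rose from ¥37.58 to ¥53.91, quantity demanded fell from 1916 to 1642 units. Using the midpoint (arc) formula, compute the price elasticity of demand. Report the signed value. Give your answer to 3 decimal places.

-0.431

ΔQ = 1642 − 1916 = -274; ΔP = 53.91 − 37.58 = 16.33.
Midpoints: P̄ = 45.74, Q̄ = 1779.0.
ε = (ΔQ/ΔP)(P̄/Q̄) = (-274/16.33)(45.74/1779.0).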